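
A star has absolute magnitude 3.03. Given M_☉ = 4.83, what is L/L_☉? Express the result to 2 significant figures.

M − M_☉ = 3.03 − 4.83 = -1.800
L/L_☉ = 10^(−0.4 (M − M_☉)) = 10^0.720 = 5.248

L/L_☉ ≈ 5.2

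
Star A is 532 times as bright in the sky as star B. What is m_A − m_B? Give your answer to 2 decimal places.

m_A − m_B ≈ -6.81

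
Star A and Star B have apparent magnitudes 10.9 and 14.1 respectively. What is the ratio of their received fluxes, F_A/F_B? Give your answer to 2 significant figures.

Δm = 10.9 − (14.1) = -3.2
Flux ratio = 10^(−0.4 Δm) = 10^(−0.4 × -3.2) = 10^1.280 = 19.05

F_A/F_B ≈ 19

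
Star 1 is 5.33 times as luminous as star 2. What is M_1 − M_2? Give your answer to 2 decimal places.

M_1 − M_2 ≈ -1.82

Pogson: ΔM = −2.5 log₁₀(ratio) = −2.5 log₁₀(5.33) = −2.5 × 0.7267 = -1.817
Star 1 is brighter, so it has the smaller magnitude: the difference is negative.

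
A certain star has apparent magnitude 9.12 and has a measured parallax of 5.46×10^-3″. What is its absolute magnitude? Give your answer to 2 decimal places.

d = 1/p = 1/5.46×10^-3″ = 183.2 pc
5 log₁₀(d/10 pc) = 5 log₁₀(183.2) − 5 = 6.314
M = m − 5 log₁₀(d/10) = 9.12 − 6.314 = 2.806

M ≈ 2.81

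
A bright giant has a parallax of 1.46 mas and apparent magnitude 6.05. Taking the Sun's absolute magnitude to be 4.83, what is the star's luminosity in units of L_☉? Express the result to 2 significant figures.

d = 1/p = 1000/1.46 mas = 684.9 pc
M = m − 5 log₁₀ d + 5 = 6.05 − 5·2.8356 + 5 = -3.128
M − M_☉ = -3.128 − 4.83 = -7.958
L/L_☉ = 10^(−0.4 × -7.958) = 1525

L/L_☉ ≈ 1500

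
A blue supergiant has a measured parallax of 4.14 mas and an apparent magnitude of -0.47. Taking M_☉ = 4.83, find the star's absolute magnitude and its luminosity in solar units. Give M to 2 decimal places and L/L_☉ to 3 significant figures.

M ≈ -7.38; L/L_☉ ≈ 76900

d = 1/p = 1000/4.14 mas = 241.5 pc
M = m − 5 log₁₀ d + 5 = -0.47 − 5·2.3830 + 5 = -7.385
M − M_☉ = -7.385 − 4.83 = -12.215
L/L_☉ = 10^(−0.4 × -12.215) = 76910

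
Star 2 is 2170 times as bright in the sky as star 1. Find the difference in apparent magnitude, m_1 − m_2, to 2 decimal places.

m_1 − m_2 ≈ 8.34

Pogson: Δm = −2.5 log₁₀(ratio) = −2.5 log₁₀(2170) = −2.5 × 3.3365 = -8.341
Star 2 is brighter so has the smaller magnitude: m_1 − m_2 is positive.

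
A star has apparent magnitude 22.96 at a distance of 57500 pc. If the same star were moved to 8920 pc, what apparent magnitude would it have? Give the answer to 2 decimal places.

m ≈ 18.91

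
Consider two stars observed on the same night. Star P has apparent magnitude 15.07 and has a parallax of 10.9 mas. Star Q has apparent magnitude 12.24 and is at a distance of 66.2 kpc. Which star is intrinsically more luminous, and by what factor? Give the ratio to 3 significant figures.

Star P: p = 10.9 mas = 0.0109″ → d = 1/p = 91.74 pc
Star P: M = m − 5 log₁₀ d + 5 = 15.07 − 5·1.9626 + 5 = 10.257
Star Q: d = 66.2 kpc = 66200 pc
Star Q: M = m − 5 log₁₀ d + 5 = 12.24 − 5·4.8209 + 5 = -6.864
ΔM = M_P − M_Q = 10.257 − (-6.864) = 17.121; smaller M is more luminous → Star Q.
L ratio = 10^(0.4 |ΔM|) = 10^6.849 = 7.056×10^6

Star Q is more luminous, by a factor of 7.06×10^6.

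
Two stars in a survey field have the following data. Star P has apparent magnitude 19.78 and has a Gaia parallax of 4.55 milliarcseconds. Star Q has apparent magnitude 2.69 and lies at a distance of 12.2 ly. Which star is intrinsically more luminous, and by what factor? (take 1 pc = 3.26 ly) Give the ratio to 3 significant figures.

Star P: p = 4.55 mas = 4.55×10^-3″ → d = 1/p = 219.8 pc
Star P: M = m − 5 log₁₀ d + 5 = 19.78 − 5·2.3420 + 5 = 13.070
Star Q: d = 12.2 ly / 3.26 = 3.742 pc
Star Q: M = m − 5 log₁₀ d + 5 = 2.69 − 5·0.5731 + 5 = 4.824
ΔM = M_P − M_Q = 13.070 − (4.824) = 8.246; smaller M is more luminous → Star Q.
L ratio = 10^(0.4 |ΔM|) = 10^3.298 = 1988

Star Q is more luminous, by a factor of 1990.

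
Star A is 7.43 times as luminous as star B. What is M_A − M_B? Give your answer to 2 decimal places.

M_A − M_B ≈ -2.18

Pogson: ΔM = −2.5 log₁₀(ratio) = −2.5 log₁₀(7.43) = −2.5 × 0.8710 = -2.177
Star A is brighter, so it has the smaller magnitude: the difference is negative.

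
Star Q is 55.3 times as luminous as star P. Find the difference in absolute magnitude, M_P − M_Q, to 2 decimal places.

Pogson: ΔM = −2.5 log₁₀(ratio) = −2.5 log₁₀(55.3) = −2.5 × 1.7427 = -4.357
Star Q is brighter so has the smaller magnitude: M_P − M_Q is positive.

M_P − M_Q ≈ 4.36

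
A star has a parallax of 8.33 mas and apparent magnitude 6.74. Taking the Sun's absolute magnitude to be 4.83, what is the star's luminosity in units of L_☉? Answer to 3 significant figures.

L/L_☉ ≈ 24.8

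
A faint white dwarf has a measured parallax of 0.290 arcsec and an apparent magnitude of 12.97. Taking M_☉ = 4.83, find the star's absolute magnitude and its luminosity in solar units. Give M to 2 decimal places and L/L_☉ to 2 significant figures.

M ≈ 15.28; L/L_☉ ≈ 6.6×10^-5

d = 1/p = 1/0.290″ = 3.448 pc
M = m − 5 log₁₀ d + 5 = 12.97 − 5·0.5376 + 5 = 15.282
M − M_☉ = 15.282 − 4.83 = 10.452
L/L_☉ = 10^(−0.4 × 10.452) = 6.595×10^-5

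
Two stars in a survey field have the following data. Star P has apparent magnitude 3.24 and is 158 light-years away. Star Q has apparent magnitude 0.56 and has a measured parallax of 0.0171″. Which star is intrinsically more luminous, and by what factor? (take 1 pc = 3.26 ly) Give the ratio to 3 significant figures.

Star P: d = 158 ly / 3.26 = 48.47 pc
Star P: M = m − 5 log₁₀ d + 5 = 3.24 − 5·1.6854 + 5 = -0.187
Star Q: d = 1/p = 1/0.0171″ = 58.48 pc
Star Q: M = m − 5 log₁₀ d + 5 = 0.56 − 5·1.7670 + 5 = -3.275
ΔM = M_P − M_Q = -0.187 − (-3.275) = 3.088; smaller M is more luminous → Star Q.
L ratio = 10^(0.4 |ΔM|) = 10^1.235 = 17.18

Star Q is more luminous, by a factor of 17.2.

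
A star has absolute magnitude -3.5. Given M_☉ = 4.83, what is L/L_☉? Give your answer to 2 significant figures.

L/L_☉ ≈ 2100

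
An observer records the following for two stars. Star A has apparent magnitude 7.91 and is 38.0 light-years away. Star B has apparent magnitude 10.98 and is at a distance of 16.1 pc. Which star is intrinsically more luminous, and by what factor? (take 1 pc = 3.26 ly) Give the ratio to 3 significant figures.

Star A: d = 38.0 ly / 3.26 = 11.66 pc
Star A: M = m − 5 log₁₀ d + 5 = 7.91 − 5·1.0666 + 5 = 7.577
Star B: M = m − 5 log₁₀ d + 5 = 10.98 − 5·1.2068 + 5 = 9.946
ΔM = M_A − M_B = 7.577 − (9.946) = -2.369; smaller M is more luminous → Star A.
L ratio = 10^(0.4 |ΔM|) = 10^0.947 = 8.861

Star A is more luminous, by a factor of 8.86.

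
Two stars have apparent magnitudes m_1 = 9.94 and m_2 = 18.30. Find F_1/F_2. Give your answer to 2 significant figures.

Δm = 9.94 − (18.30) = -8.36
Flux ratio = 10^(−0.4 Δm) = 10^(−0.4 × -8.36) = 10^3.344 = 2208

F_1/F_2 ≈ 2200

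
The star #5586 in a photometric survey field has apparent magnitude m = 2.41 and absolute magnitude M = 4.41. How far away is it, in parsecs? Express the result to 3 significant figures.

d ≈ 3.98 pc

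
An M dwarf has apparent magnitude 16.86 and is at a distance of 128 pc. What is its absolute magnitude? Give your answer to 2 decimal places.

M ≈ 11.32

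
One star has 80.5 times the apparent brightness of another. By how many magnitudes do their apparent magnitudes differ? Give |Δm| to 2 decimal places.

|Δm| ≈ 4.76

Pogson: Δm = −2.5 log₁₀(ratio) = −2.5 log₁₀(80.5) = −2.5 × 1.9058 = -4.764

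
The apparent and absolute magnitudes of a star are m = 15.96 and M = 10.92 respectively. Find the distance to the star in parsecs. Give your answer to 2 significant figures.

d ≈ 100 pc

μ = m − M = 5.040
m − M = 5 log₁₀ d − 5
log₁₀ d = (m − M)/5 + 1 = 2.0080
d = 10^2.0080 = 101.9 pc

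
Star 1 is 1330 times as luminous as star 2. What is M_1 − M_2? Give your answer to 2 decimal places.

M_1 − M_2 ≈ -7.81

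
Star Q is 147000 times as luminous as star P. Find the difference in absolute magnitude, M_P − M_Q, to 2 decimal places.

M_P − M_Q ≈ 12.92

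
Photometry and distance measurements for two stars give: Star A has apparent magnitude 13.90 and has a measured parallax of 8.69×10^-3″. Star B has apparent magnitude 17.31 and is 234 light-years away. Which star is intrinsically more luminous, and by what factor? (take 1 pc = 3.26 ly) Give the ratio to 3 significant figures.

Star A is more luminous, by a factor of 59.4.

Star A: d = 1/p = 1/8.69×10^-3″ = 115.1 pc
Star A: M = m − 5 log₁₀ d + 5 = 13.90 − 5·2.0610 + 5 = 8.595
Star B: d = 234 ly / 3.26 = 71.78 pc
Star B: M = m − 5 log₁₀ d + 5 = 17.31 − 5·1.8560 + 5 = 13.030
ΔM = M_A − M_B = 8.595 − (13.030) = -4.435; smaller M is more luminous → Star A.
L ratio = 10^(0.4 |ΔM|) = 10^1.774 = 59.42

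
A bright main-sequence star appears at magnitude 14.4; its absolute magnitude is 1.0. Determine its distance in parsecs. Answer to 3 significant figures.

d ≈ 4790 pc

μ = m − M = 13.400
m − M = 5 log₁₀ d − 5
log₁₀ d = (m − M)/5 + 1 = 3.6800
d = 10^3.6800 = 4786 pc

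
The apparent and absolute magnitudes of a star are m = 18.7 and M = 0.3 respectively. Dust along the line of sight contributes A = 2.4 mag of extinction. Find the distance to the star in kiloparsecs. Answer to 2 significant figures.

d ≈ 16 kpc

m − M = 5 log₁₀(d/10 pc) + A  ⇒  18.7 − (0.3) − 2.4 = 5 log₁₀(d/10)
16.000 = 5 log₁₀(d/10)
log₁₀ d = (m − M − A)/5 + 1 = 4.2000
d = 10^4.2000 = 15850 pc
= 15.85 kpc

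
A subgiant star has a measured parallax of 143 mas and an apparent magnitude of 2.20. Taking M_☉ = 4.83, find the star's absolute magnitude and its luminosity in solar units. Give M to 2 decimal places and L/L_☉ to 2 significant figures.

d = 1/p = 1000/143 mas = 6.993 pc
M = m − 5 log₁₀ d + 5 = 2.20 − 5·0.8447 + 5 = 2.977
M − M_☉ = 2.977 − 4.83 = -1.853
L/L_☉ = 10^(−0.4 × -1.853) = 5.512

M ≈ 2.98; L/L_☉ ≈ 5.5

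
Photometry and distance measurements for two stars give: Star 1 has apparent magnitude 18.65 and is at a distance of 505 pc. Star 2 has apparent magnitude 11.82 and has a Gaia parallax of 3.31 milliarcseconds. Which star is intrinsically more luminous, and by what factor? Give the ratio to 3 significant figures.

Star 1: M = m − 5 log₁₀ d + 5 = 18.65 − 5·2.7033 + 5 = 10.134
Star 2: p = 3.31 mas = 3.31×10^-3″ → d = 1/p = 302.1 pc
Star 2: M = m − 5 log₁₀ d + 5 = 11.82 − 5·2.4802 + 5 = 4.419
ΔM = M_1 − M_2 = 10.134 − (4.419) = 5.714; smaller M is more luminous → Star 2.
L ratio = 10^(0.4 |ΔM|) = 10^2.286 = 193.1

Star 2 is more luminous, by a factor of 193.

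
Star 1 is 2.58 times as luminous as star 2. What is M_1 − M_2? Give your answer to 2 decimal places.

Pogson: ΔM = −2.5 log₁₀(ratio) = −2.5 log₁₀(2.58) = −2.5 × 0.4116 = -1.029
Star 1 is brighter, so it has the smaller magnitude: the difference is negative.

M_1 − M_2 ≈ -1.03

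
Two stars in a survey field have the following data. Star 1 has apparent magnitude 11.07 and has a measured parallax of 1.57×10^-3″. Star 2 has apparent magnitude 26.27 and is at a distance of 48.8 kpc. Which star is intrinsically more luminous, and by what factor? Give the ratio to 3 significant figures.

Star 1 is more luminous, by a factor of 205.

Star 1: d = 1/p = 1/1.57×10^-3″ = 636.9 pc
Star 1: M = m − 5 log₁₀ d + 5 = 11.07 − 5·2.8041 + 5 = 2.049
Star 2: d = 48.8 kpc = 48800 pc
Star 2: M = m − 5 log₁₀ d + 5 = 26.27 − 5·4.6884 + 5 = 7.828
ΔM = M_1 − M_2 = 2.049 − (7.828) = -5.778; smaller M is more luminous → Star 1.
L ratio = 10^(0.4 |ΔM|) = 10^2.311 = 204.8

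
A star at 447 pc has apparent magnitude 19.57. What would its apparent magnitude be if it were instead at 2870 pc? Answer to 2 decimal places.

m ≈ 23.61

Flux ∝ 1/d², so Δm = 5 log₁₀(d₂/d₁) = 5 log₁₀(2870/447) = 4.038
m₂ = m₁ + Δm = 19.57 + (4.038) = 23.608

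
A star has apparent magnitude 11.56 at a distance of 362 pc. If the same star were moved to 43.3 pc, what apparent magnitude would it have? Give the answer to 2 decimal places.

m ≈ 6.95

Flux ∝ 1/d², so Δm = 5 log₁₀(d₂/d₁) = 5 log₁₀(43.3/362) = -4.611
m₂ = m₁ + Δm = 11.56 + (-4.611) = 6.949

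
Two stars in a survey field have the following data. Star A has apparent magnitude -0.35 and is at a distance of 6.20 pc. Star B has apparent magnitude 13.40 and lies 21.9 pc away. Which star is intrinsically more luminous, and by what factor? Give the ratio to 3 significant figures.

Star A: M = m − 5 log₁₀ d + 5 = -0.35 − 5·0.7924 + 5 = 0.688
Star B: M = m − 5 log₁₀ d + 5 = 13.40 − 5·1.3404 + 5 = 11.698
ΔM = M_A − M_B = 0.688 − (11.698) = -11.010; smaller M is more luminous → Star A.
L ratio = 10^(0.4 |ΔM|) = 10^4.404 = 25350

Star A is more luminous, by a factor of 25300.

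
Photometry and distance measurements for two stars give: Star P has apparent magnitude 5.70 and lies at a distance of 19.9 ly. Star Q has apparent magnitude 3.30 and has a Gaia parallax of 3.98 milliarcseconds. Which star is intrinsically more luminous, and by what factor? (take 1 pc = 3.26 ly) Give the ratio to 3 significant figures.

Star Q is more luminous, by a factor of 15500.

Star P: d = 19.9 ly / 3.26 = 6.104 pc
Star P: M = m − 5 log₁₀ d + 5 = 5.70 − 5·0.7856 + 5 = 6.772
Star Q: p = 3.98 mas = 3.98×10^-3″ → d = 1/p = 251.3 pc
Star Q: M = m − 5 log₁₀ d + 5 = 3.30 − 5·2.4001 + 5 = -3.701
ΔM = M_P − M_Q = 6.772 − (-3.701) = 10.472; smaller M is more luminous → Star Q.
L ratio = 10^(0.4 |ΔM|) = 10^4.189 = 15450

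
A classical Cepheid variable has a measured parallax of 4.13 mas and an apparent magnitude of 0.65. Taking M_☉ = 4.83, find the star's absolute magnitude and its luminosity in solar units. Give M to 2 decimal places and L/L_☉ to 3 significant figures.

M ≈ -6.27; L/L_☉ ≈ 27500

d = 1/p = 1000/4.13 mas = 242.1 pc
M = m − 5 log₁₀ d + 5 = 0.65 − 5·2.3840 + 5 = -6.270
M − M_☉ = -6.270 − 4.83 = -11.100
L/L_☉ = 10^(−0.4 × -11.100) = 27550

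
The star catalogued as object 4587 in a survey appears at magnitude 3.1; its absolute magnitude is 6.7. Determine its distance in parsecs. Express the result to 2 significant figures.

d ≈ 1.9 pc

μ = m − M = -3.600
m − M = 5 log₁₀ d − 5
log₁₀ d = (m − M)/5 + 1 = 0.2800
d = 10^0.2800 = 1.905 pc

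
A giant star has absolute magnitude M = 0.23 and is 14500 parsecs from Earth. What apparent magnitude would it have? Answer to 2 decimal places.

m ≈ 16.04

m = M + 5 log₁₀ d − 5 = 0.23 + 5·4.1614 − 5 = 16.037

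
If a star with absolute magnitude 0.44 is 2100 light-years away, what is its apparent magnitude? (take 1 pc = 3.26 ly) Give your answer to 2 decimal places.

d = 2100 ly / 3.26 = 644.2 pc
m = M + 5 log₁₀ d − 5 = 0.44 + 5·2.8090 − 5 = 9.485

m ≈ 9.49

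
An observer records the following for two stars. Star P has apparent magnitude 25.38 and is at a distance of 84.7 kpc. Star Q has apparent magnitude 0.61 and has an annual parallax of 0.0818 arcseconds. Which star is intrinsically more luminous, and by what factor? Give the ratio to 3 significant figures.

Star Q is more luminous, by a factor of 169.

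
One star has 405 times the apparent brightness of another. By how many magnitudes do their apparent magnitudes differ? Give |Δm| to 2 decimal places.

Pogson: Δm = −2.5 log₁₀(ratio) = −2.5 log₁₀(405) = −2.5 × 2.6075 = -6.519

|Δm| ≈ 6.52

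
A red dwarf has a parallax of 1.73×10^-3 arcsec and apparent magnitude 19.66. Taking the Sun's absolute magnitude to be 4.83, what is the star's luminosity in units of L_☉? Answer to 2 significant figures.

d = 1/p = 1/1.73×10^-3″ = 578.0 pc
M = m − 5 log₁₀ d + 5 = 19.66 − 5·2.7620 + 5 = 10.850
M − M_☉ = 10.850 − 4.83 = 6.020
L/L_☉ = 10^(−0.4 × 6.020) = 3.908×10^-3

L/L_☉ ≈ 3.9×10^-3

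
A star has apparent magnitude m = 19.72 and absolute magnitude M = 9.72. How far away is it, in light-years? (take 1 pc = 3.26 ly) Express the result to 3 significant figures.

d ≈ 3260 ly

μ = m − M = 10.000
m − M = 5 log₁₀ d − 5
log₁₀ d = (m − M)/5 + 1 = 3.0000
d = 10^3.0000 = 1000 pc
= 3260 ly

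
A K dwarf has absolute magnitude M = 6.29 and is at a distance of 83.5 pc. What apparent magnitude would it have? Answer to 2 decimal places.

m ≈ 10.90

m = M + 5 log₁₀ d − 5 = 6.29 + 5·1.9217 − 5 = 10.898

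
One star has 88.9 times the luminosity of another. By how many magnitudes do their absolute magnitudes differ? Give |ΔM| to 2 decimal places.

Pogson: ΔM = −2.5 log₁₀(ratio) = −2.5 log₁₀(88.9) = −2.5 × 1.9489 = -4.872

|ΔM| ≈ 4.87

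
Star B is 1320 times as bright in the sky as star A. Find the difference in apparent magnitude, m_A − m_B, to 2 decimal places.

Pogson: Δm = −2.5 log₁₀(ratio) = −2.5 log₁₀(1320) = −2.5 × 3.1206 = -7.801
Star B is brighter so has the smaller magnitude: m_A − m_B is positive.

m_A − m_B ≈ 7.80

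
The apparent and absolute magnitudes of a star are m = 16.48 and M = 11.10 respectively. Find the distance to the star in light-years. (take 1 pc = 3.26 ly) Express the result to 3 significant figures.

d ≈ 388 ly

Distance modulus: m − M = 16.48 − (11.10) = 5.380
m − M = 5 log₁₀ d − 5
log₁₀ d = (m − M)/5 + 1 = 2.0760
d = 10^2.0760 = 119.1 pc
= 388.3 ly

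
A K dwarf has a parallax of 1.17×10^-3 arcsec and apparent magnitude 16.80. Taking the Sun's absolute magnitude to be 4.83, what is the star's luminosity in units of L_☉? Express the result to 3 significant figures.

L/L_☉ ≈ 0.119

d = 1/p = 1/1.17×10^-3″ = 854.7 pc
M = m − 5 log₁₀ d + 5 = 16.80 − 5·2.9318 + 5 = 7.141
M − M_☉ = 7.141 − 4.83 = 2.311
L/L_☉ = 10^(−0.4 × 2.311) = 0.1190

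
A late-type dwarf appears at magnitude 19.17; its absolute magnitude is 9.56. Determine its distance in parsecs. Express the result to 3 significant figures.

Distance modulus: m − M = 19.17 − (9.56) = 9.610
m − M = 5 log₁₀ d − 5
log₁₀ d = (m − M)/5 + 1 = 2.9220
d = 10^2.9220 = 835.6 pc

d ≈ 836 pc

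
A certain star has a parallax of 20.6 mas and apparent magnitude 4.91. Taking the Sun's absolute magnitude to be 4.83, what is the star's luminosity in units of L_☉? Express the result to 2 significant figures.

d = 1/p = 1000/20.6 mas = 48.54 pc
M = m − 5 log₁₀ d + 5 = 4.91 − 5·1.6861 + 5 = 1.479
M − M_☉ = 1.479 − 4.83 = -3.351
L/L_☉ = 10^(−0.4 × -3.351) = 21.89

L/L_☉ ≈ 22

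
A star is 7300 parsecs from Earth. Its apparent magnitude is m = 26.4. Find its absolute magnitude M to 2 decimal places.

M ≈ 12.08

5 log₁₀(d/10 pc) = 5 log₁₀(7300) − 5 = 14.317
M = m − 5 log₁₀(d/10) = 26.4 − 14.317 = 12.083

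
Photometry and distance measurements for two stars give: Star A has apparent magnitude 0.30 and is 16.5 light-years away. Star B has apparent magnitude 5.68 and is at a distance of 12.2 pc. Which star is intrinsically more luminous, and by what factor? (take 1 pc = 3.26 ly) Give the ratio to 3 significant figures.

Star A: d = 16.5 ly / 3.26 = 5.061 pc
Star A: M = m − 5 log₁₀ d + 5 = 0.30 − 5·0.7043 + 5 = 1.779
Star B: M = m − 5 log₁₀ d + 5 = 5.68 − 5·1.0864 + 5 = 5.248
ΔM = M_A − M_B = 1.779 − (5.248) = -3.470; smaller M is more luminous → Star A.
L ratio = 10^(0.4 |ΔM|) = 10^1.388 = 24.42

Star A is more luminous, by a factor of 24.4.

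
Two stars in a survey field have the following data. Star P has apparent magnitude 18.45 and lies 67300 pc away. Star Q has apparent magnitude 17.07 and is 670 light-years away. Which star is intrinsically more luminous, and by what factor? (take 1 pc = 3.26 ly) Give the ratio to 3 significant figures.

Star P is more luminous, by a factor of 30100.

Star P: M = m − 5 log₁₀ d + 5 = 18.45 − 5·4.8280 + 5 = -0.690
Star Q: d = 670 ly / 3.26 = 205.5 pc
Star Q: M = m − 5 log₁₀ d + 5 = 17.07 − 5·2.3129 + 5 = 10.506
ΔM = M_P − M_Q = -0.690 − (10.506) = -11.196; smaller M is more luminous → Star P.
L ratio = 10^(0.4 |ΔM|) = 10^4.478 = 30080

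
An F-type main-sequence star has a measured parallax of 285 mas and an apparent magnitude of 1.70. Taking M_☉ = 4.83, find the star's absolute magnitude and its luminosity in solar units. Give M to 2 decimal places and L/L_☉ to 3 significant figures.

M ≈ 3.97; L/L_☉ ≈ 2.20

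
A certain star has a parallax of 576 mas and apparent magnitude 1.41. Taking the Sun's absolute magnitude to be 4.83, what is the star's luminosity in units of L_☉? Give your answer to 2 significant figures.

d = 1/p = 1000/576 mas = 1.736 pc
M = m − 5 log₁₀ d + 5 = 1.41 − 5·0.2396 + 5 = 5.212
M − M_☉ = 5.212 − 4.83 = 0.382
L/L_☉ = 10^(−0.4 × 0.382) = 0.7033

L/L_☉ ≈ 0.70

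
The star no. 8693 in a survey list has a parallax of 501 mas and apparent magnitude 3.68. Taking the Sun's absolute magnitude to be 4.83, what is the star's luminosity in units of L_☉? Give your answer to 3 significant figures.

L/L_☉ ≈ 0.115

d = 1/p = 1000/501 mas = 1.996 pc
M = m − 5 log₁₀ d + 5 = 3.68 − 5·0.3002 + 5 = 7.179
M − M_☉ = 7.179 − 4.83 = 2.349
L/L_☉ = 10^(−0.4 × 2.349) = 0.1149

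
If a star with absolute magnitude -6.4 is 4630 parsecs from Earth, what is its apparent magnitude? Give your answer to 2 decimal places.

m ≈ 6.93

m = M + 5 log₁₀ d − 5 = -6.4 + 5·3.6656 − 5 = 6.928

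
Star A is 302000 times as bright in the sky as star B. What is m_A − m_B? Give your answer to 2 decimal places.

m_A − m_B ≈ -13.70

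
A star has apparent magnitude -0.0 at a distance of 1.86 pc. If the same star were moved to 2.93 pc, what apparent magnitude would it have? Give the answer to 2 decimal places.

m ≈ 0.99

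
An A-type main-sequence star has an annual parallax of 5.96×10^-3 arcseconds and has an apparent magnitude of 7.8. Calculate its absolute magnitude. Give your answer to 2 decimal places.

M ≈ 1.68

d = 1/p = 1/5.96×10^-3″ = 167.8 pc
5 log₁₀(d/10 pc) = 5 log₁₀(167.8) − 5 = 6.124
M = m − 5 log₁₀(d/10) = 7.8 − 6.124 = 1.676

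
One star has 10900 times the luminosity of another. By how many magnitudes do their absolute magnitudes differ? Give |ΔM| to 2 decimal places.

|ΔM| ≈ 10.09

Pogson: ΔM = −2.5 log₁₀(ratio) = −2.5 log₁₀(10900) = −2.5 × 4.0374 = -10.094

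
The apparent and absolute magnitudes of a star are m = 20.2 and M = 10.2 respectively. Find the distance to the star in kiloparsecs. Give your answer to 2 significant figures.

d ≈ 1.0 kpc

μ = m − M = 10.000
m − M = 5 log₁₀ d − 5
log₁₀ d = (m − M)/5 + 1 = 3.0000
d = 10^3.0000 = 1000 pc
= 1.000 kpc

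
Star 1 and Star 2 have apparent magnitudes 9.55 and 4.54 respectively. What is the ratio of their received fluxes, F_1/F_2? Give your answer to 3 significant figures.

Magnitude difference = 5.01
Flux ratio = 10^(−0.4 Δm) = 10^(−0.4 × 5.01) = 10^-2.004 = 9.908×10^-3

F_1/F_2 ≈ 9.91×10^-3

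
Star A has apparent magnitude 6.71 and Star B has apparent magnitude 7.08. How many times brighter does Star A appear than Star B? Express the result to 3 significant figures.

1.41

Magnitude difference = -0.37
Flux ratio = 10^(−0.4 Δm) = 10^(−0.4 × -0.37) = 10^0.148 = 1.406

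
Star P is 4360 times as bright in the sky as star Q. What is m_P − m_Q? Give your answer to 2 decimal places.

m_P − m_Q ≈ -9.10

Pogson: Δm = −2.5 log₁₀(ratio) = −2.5 log₁₀(4360) = −2.5 × 3.6395 = -9.099
Star P is brighter, so it has the smaller magnitude: the difference is negative.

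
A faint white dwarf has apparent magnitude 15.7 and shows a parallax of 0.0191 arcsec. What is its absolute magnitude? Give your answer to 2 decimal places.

d = 1/p = 1/0.0191″ = 52.36 pc
5 log₁₀(d/10 pc) = 5 log₁₀(52.36) − 5 = 3.595
M = m − 5 log₁₀(d/10) = 15.7 − 3.595 = 12.105

M ≈ 12.11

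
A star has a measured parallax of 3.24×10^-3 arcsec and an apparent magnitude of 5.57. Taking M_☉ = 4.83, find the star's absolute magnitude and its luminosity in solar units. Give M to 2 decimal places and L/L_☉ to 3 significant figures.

M ≈ -1.88; L/L_☉ ≈ 482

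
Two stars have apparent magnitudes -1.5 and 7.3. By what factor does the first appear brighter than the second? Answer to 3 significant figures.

3310

Δm = -1.5 − (7.3) = -8.8
Flux ratio = 10^(−0.4 Δm) = 10^(−0.4 × -8.8) = 10^3.520 = 3311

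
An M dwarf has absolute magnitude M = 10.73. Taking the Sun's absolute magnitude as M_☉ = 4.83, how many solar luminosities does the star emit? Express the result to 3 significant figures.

L/L_☉ ≈ 4.37×10^-3

M − M_☉ = 10.73 − 4.83 = 5.900
L/L_☉ = 10^(−0.4 (M − M_☉)) = 10^-2.360 = 4.365×10^-3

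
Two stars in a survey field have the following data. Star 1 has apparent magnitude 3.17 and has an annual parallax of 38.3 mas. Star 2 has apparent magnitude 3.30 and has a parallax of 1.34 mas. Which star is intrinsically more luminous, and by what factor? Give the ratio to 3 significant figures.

Star 1: p = 38.3 mas = 0.0383″ → d = 1/p = 26.11 pc
Star 1: M = m − 5 log₁₀ d + 5 = 3.17 − 5·1.4168 + 5 = 1.086
Star 2: p = 1.34 mas = 1.34×10^-3″ → d = 1/p = 746.3 pc
Star 2: M = m − 5 log₁₀ d + 5 = 3.30 − 5·2.8729 + 5 = -6.064
ΔM = M_1 − M_2 = 1.086 − (-6.064) = 7.150; smaller M is more luminous → Star 2.
L ratio = 10^(0.4 |ΔM|) = 10^2.860 = 724.7

Star 2 is more luminous, by a factor of 725.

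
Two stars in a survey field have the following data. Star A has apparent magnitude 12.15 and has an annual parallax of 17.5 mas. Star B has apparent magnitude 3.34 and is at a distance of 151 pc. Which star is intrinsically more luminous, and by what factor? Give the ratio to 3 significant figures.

Star B is more luminous, by a factor of 23300.

Star A: p = 17.5 mas = 0.0175″ → d = 1/p = 57.14 pc
Star A: M = m − 5 log₁₀ d + 5 = 12.15 − 5·1.7570 + 5 = 8.365
Star B: M = m − 5 log₁₀ d + 5 = 3.34 − 5·2.1790 + 5 = -2.555
ΔM = M_A − M_B = 8.365 − (-2.555) = 10.920; smaller M is more luminous → Star B.
L ratio = 10^(0.4 |ΔM|) = 10^4.368 = 23340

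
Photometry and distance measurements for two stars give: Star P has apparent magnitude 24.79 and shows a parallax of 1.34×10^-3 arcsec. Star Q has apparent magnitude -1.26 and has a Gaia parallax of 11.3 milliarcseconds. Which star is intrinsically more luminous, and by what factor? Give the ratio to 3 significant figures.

Star Q is more luminous, by a factor of 3.70×10^8.

Star P: d = 1/p = 1/1.34×10^-3″ = 746.3 pc
Star P: M = m − 5 log₁₀ d + 5 = 24.79 − 5·2.8729 + 5 = 15.426
Star Q: p = 11.3 mas = 0.0113″ → d = 1/p = 88.50 pc
Star Q: M = m − 5 log₁₀ d + 5 = -1.26 − 5·1.9469 + 5 = -5.995
ΔM = M_P − M_Q = 15.426 − (-5.995) = 21.420; smaller M is more luminous → Star Q.
L ratio = 10^(0.4 |ΔM|) = 10^8.568 = 3.699×10^8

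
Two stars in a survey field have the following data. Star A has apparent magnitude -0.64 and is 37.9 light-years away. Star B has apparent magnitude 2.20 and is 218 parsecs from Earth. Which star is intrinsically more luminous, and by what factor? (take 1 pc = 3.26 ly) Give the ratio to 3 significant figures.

Star A: d = 37.9 ly / 3.26 = 11.63 pc
Star A: M = m − 5 log₁₀ d + 5 = -0.64 − 5·1.0654 + 5 = -0.967
Star B: M = m − 5 log₁₀ d + 5 = 2.20 − 5·2.3385 + 5 = -4.492
ΔM = M_A − M_B = -0.967 − (-4.492) = 3.525; smaller M is more luminous → Star B.
L ratio = 10^(0.4 |ΔM|) = 10^1.410 = 25.71

Star B is more luminous, by a factor of 25.7.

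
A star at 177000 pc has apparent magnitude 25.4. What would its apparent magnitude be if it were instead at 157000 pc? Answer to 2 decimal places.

Flux ∝ 1/d², so Δm = 5 log₁₀(d₂/d₁) = 5 log₁₀(157000/177000) = -0.260
m₂ = m₁ + Δm = 25.4 + (-0.260) = 25.140

m ≈ 25.14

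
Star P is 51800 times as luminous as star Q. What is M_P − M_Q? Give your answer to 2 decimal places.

M_P − M_Q ≈ -11.79

Pogson: ΔM = −2.5 log₁₀(ratio) = −2.5 log₁₀(51800) = −2.5 × 4.7143 = -11.786
Star P is brighter, so it has the smaller magnitude: the difference is negative.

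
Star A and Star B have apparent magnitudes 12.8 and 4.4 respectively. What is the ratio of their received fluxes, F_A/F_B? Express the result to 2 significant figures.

Δm = 12.8 − (4.4) = 8.4
Flux ratio = 10^(−0.4 Δm) = 10^(−0.4 × 8.4) = 10^-3.360 = 4.365×10^-4

F_A/F_B ≈ 4.4×10^-4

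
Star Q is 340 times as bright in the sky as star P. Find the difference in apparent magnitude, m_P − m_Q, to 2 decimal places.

m_P − m_Q ≈ 6.33

Pogson: Δm = −2.5 log₁₀(ratio) = −2.5 log₁₀(340) = −2.5 × 2.5315 = -6.329
Star Q is brighter so has the smaller magnitude: m_P − m_Q is positive.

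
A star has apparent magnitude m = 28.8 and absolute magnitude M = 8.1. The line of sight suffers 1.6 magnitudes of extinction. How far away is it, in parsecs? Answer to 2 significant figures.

d ≈ 66000 pc

m − M = 5 log₁₀(d/10 pc) + A  ⇒  28.8 − (8.1) − 1.6 = 5 log₁₀(d/10)
19.100 = 5 log₁₀(d/10)
log₁₀ d = (m − M − A)/5 + 1 = 4.8200
d = 10^4.8200 = 66070 pc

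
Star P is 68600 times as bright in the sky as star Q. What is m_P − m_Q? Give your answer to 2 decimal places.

m_P − m_Q ≈ -12.09

Pogson: Δm = −2.5 log₁₀(ratio) = −2.5 log₁₀(68600) = −2.5 × 4.8363 = -12.091
Star P is brighter, so it has the smaller magnitude: the difference is negative.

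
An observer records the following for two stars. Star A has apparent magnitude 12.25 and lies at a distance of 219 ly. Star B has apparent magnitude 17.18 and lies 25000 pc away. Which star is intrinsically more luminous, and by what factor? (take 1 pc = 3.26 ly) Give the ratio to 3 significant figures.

Star B is more luminous, by a factor of 1480.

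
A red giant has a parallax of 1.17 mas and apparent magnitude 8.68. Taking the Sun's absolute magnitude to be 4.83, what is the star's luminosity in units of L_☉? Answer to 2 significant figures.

d = 1/p = 1000/1.17 mas = 854.7 pc
M = m − 5 log₁₀ d + 5 = 8.68 − 5·2.9318 + 5 = -0.979
M − M_☉ = -0.979 − 4.83 = -5.809
L/L_☉ = 10^(−0.4 × -5.809) = 210.7

L/L_☉ ≈ 210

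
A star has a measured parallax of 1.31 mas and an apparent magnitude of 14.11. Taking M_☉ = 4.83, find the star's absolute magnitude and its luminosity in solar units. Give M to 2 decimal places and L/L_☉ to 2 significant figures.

d = 1/p = 1000/1.31 mas = 763.4 pc
M = m − 5 log₁₀ d + 5 = 14.11 − 5·2.8827 + 5 = 4.696
M − M_☉ = 4.696 − 4.83 = -0.134
L/L_☉ = 10^(−0.4 × -0.134) = 1.131

M ≈ 4.70; L/L_☉ ≈ 1.1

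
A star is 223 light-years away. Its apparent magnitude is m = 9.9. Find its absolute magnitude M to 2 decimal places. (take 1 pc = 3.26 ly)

M ≈ 5.72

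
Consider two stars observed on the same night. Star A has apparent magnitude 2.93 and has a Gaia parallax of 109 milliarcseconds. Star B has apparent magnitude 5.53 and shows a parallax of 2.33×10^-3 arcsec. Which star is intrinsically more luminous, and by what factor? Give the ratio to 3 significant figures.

Star B is more luminous, by a factor of 200.

Star A: p = 109 mas = 0.109″ → d = 1/p = 9.174 pc
Star A: M = m − 5 log₁₀ d + 5 = 2.93 − 5·0.9626 + 5 = 3.117
Star B: d = 1/p = 1/2.33×10^-3″ = 429.2 pc
Star B: M = m − 5 log₁₀ d + 5 = 5.53 − 5·2.6326 + 5 = -2.633
ΔM = M_A − M_B = 3.117 − (-2.633) = 5.750; smaller M is more luminous → Star B.
L ratio = 10^(0.4 |ΔM|) = 10^2.300 = 199.6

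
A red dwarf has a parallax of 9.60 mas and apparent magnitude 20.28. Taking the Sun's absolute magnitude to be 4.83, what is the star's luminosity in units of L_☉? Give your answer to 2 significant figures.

L/L_☉ ≈ 7.2×10^-5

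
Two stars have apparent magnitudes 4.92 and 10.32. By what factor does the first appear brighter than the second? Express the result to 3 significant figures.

Δm = 4.92 − (10.32) = -5.40
Flux ratio = 10^(−0.4 Δm) = 10^(−0.4 × -5.40) = 10^2.160 = 144.5

145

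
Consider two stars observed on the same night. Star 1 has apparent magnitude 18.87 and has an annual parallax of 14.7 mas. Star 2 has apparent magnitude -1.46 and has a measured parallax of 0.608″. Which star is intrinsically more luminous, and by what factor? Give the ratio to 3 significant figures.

Star 1: p = 14.7 mas = 0.0147″ → d = 1/p = 68.03 pc
Star 1: M = m − 5 log₁₀ d + 5 = 18.87 − 5·1.8327 + 5 = 14.707
Star 2: d = 1/p = 1/0.608″ = 1.645 pc
Star 2: M = m − 5 log₁₀ d + 5 = -1.46 − 5·0.2161 + 5 = 2.460
ΔM = M_1 − M_2 = 14.707 − (2.460) = 12.247; smaller M is more luminous → Star 2.
L ratio = 10^(0.4 |ΔM|) = 10^4.899 = 79220

Star 2 is more luminous, by a factor of 79200.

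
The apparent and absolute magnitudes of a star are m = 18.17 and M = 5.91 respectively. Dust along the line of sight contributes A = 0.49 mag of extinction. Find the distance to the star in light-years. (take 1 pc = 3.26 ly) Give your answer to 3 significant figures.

d ≈ 7370 ly

m − M = 5 log₁₀(d/10 pc) + A  ⇒  18.17 − (5.91) − 0.49 = 5 log₁₀(d/10)
11.770 = 5 log₁₀(d/10)
log₁₀ d = (m − M − A)/5 + 1 = 3.3540
d = 10^3.3540 = 2259 pc
= 7366 ly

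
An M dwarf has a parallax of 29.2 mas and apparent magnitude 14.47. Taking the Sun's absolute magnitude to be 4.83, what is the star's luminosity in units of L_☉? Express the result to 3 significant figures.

d = 1/p = 1000/29.2 mas = 34.25 pc
M = m − 5 log₁₀ d + 5 = 14.47 − 5·1.5346 + 5 = 11.797
M − M_☉ = 11.797 − 4.83 = 6.967
L/L_☉ = 10^(−0.4 × 6.967) = 1.634×10^-3

L/L_☉ ≈ 1.63×10^-3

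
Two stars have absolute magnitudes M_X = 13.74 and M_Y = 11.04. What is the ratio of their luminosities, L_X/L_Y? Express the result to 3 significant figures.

L_X/L_Y ≈ 0.0832

ΔM = M_X − M_Y = 2.70
L_X/L_Y = 10^(−0.4 ΔM) = 10^-1.080 = 0.08318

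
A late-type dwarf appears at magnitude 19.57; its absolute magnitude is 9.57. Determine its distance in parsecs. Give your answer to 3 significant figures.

d ≈ 1000 pc

Distance modulus: m − M = 19.57 − (9.57) = 10.000
m − M = 5 log₁₀ d − 5
log₁₀ d = (m − M)/5 + 1 = 3.0000
d = 10^3.0000 = 1000 pc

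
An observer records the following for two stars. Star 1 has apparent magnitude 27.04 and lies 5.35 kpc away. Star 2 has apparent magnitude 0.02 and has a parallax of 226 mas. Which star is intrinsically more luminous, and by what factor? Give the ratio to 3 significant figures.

Star 2 is more luminous, by a factor of 44000.

Star 1: d = 5.35 kpc = 5350 pc
Star 1: M = m − 5 log₁₀ d + 5 = 27.04 − 5·3.7284 + 5 = 13.398
Star 2: p = 226 mas = 0.226″ → d = 1/p = 4.425 pc
Star 2: M = m − 5 log₁₀ d + 5 = 0.02 − 5·0.6459 + 5 = 1.791
ΔM = M_1 − M_2 = 13.398 − (1.791) = 11.608; smaller M is more luminous → Star 2.
L ratio = 10^(0.4 |ΔM|) = 10^4.643 = 43960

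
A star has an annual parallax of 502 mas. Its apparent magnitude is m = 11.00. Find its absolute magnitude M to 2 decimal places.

M ≈ 14.50

p = 502 mas = 0.502″ → d = 1/p = 1.992 pc
5 log₁₀(d/10 pc) = 5 log₁₀(1.992) − 5 = -3.504
M = m − 5 log₁₀(d/10) = 11.00 + 3.504 = 14.504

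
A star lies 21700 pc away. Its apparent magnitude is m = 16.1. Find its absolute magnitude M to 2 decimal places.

5 log₁₀(d/10 pc) = 5 log₁₀(21700) − 5 = 16.682
M = m − 5 log₁₀(d/10) = 16.1 − 16.682 = -0.582

M ≈ -0.58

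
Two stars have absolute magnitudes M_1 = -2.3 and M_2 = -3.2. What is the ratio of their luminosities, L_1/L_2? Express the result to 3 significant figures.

L_1/L_2 ≈ 0.437

ΔM = M_1 − M_2 = 0.9
L_1/L_2 = 10^(−0.4 ΔM) = 10^-0.360 = 0.4365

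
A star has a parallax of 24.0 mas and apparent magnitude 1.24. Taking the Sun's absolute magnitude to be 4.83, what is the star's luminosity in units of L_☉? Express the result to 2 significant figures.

L/L_☉ ≈ 470

d = 1/p = 1000/24.0 mas = 41.67 pc
M = m − 5 log₁₀ d + 5 = 1.24 − 5·1.6198 + 5 = -1.859
M − M_☉ = -1.859 − 4.83 = -6.689
L/L_☉ = 10^(−0.4 × -6.689) = 473.8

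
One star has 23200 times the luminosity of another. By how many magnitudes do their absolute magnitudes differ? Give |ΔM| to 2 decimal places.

Pogson: ΔM = −2.5 log₁₀(ratio) = −2.5 log₁₀(23200) = −2.5 × 4.3655 = -10.914

|ΔM| ≈ 10.91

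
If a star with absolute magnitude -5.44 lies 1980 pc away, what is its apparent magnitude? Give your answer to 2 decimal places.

m = M + 5 log₁₀ d − 5 = -5.44 + 5·3.2967 − 5 = 6.043

m ≈ 6.04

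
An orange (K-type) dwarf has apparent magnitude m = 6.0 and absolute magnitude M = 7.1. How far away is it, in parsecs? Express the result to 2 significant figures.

d ≈ 6.0 pc

Distance modulus: m − M = 6.0 − (7.1) = -1.100
m − M = 5 log₁₀ d − 5
log₁₀ d = (m − M)/5 + 1 = 0.7800
d = 10^0.7800 = 6.026 pc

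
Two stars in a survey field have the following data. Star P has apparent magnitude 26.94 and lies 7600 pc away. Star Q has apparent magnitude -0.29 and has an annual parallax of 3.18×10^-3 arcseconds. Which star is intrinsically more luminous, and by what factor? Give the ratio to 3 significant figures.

Star Q is more luminous, by a factor of 1.34×10^8.

Star P: M = m − 5 log₁₀ d + 5 = 26.94 − 5·3.8808 + 5 = 12.536
Star Q: d = 1/p = 1/3.18×10^-3″ = 314.5 pc
Star Q: M = m − 5 log₁₀ d + 5 = -0.29 − 5·2.4976 + 5 = -7.778
ΔM = M_P − M_Q = 12.536 − (-7.778) = 20.314; smaller M is more luminous → Star Q.
L ratio = 10^(0.4 |ΔM|) = 10^8.126 = 1.335×10^8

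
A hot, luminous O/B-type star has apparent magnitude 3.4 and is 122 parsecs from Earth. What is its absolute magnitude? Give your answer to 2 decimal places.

5 log₁₀(d/10 pc) = 5 log₁₀(122.0) − 5 = 5.432
M = m − 5 log₁₀(d/10) = 3.4 − 5.432 = -2.032

M ≈ -2.03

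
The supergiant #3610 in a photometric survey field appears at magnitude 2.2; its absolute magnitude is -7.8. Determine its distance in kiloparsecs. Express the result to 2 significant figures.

μ = m − M = 10.000
m − M = 5 log₁₀ d − 5
log₁₀ d = (m − M)/5 + 1 = 3.0000
d = 10^3.0000 = 1000 pc
= 1.000 kpc

d ≈ 1.0 kpc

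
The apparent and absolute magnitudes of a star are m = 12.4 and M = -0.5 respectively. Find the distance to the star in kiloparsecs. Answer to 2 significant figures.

μ = m − M = 12.900
m − M = 5 log₁₀ d − 5
log₁₀ d = (m − M)/5 + 1 = 3.5800
d = 10^3.5800 = 3802 pc
= 3.802 kpc

d ≈ 3.8 kpc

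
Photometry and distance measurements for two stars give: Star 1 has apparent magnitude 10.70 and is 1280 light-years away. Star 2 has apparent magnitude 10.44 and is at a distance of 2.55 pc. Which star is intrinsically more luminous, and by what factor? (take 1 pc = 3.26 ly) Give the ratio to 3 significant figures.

Star 1 is more luminous, by a factor of 18700.

Star 1: d = 1280 ly / 3.26 = 392.6 pc
Star 1: M = m − 5 log₁₀ d + 5 = 10.70 − 5·2.5940 + 5 = 2.730
Star 2: M = m − 5 log₁₀ d + 5 = 10.44 − 5·0.4065 + 5 = 13.407
ΔM = M_1 − M_2 = 2.730 − (13.407) = -10.677; smaller M is more luminous → Star 1.
L ratio = 10^(0.4 |ΔM|) = 10^4.271 = 18660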